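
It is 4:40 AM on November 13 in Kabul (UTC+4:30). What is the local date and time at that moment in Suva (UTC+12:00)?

12:10 PM on Nov 13

In UTC: 4:40 AM − 4:30 = 12:10 AM on Nov 13.
Suva is UTC+12:00: 12:10 AM + 12:00 = 12:10 PM on Nov 13.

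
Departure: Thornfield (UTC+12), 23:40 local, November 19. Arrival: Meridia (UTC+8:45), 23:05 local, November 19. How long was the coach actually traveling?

2 hours 40 minutes

Departure in UTC: 23:40 − 12:00 = 11:40 on Nov 19.
Arrival in UTC: 23:05 − 8:45 = 14:20 on Nov 19.
Elapsed = 14:20 − 11:40 = 2 hours 40 minutes.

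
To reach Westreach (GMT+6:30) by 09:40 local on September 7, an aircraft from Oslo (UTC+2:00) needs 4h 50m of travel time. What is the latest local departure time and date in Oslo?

00:20 on September 7

Target arrival in UTC: 09:40 − 6:30 = 03:10 on Sep 7.
Subtract 4 hours 50 minutes → departure 22:20 UTC on Sep 6.
Oslo is UTC+2:00: 22:20 + 2:00 = 00:20 on Sep 7.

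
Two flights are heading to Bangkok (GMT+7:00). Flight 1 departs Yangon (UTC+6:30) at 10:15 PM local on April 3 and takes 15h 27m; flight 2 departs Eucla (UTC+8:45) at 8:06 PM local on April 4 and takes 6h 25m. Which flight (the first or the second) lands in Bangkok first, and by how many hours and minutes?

the first, by 10 hours 34 minutes

Flight 1 in UTC: 10:15 PM − 6:30 = 3:45 PM on Apr 3.
+15 hours 27 minutes → arrive 7:12 AM UTC on Apr 4.
Flight 2 in UTC: 8:06 PM − 8:45 = 11:21 AM on Apr 4.
+6 hours 25 minutes → arrive 5:46 PM UTC on Apr 4.
Flight 1 lands earlier by 10 hours 34 minutes.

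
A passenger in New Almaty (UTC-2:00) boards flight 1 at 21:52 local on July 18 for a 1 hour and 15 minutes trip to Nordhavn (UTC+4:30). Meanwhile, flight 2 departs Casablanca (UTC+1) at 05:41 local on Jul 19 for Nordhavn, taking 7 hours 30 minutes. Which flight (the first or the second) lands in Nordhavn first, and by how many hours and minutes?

the first, by 11 hours 4 minutes

Flight 1 in UTC: 21:52 + 2:00 = 23:52 on Jul 18.
+1 hour 15 minutes → arrive 01:07 UTC on Jul 19.
Flight 2 in UTC: 05:41 − 1:00 = 04:41 on Jul 19.
+7 hours 30 minutes → arrive 12:11 UTC on Jul 19.
Flight 1 lands earlier by 11 hours 4 minutes.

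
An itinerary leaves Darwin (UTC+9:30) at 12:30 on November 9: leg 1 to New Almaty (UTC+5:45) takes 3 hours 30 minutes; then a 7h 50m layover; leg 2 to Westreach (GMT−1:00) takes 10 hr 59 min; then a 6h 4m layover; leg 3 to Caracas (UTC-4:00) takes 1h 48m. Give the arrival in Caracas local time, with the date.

05:11 on Nov 10

Convert departure to UTC: 12:30 − 9:30 = 03:00 UTC on Nov 9.
Add 3 hours and 30 minutes leg 1 → 06:30 UTC.
Add 7 hours 50 minutes layover in New Almaty → 14:20 UTC.
Add 10 hours and 59 minutes leg 2 → 01:19 UTC (Nov 10).
Add 6 hours 4 minutes layover in Westreach → 07:23 UTC.
Add 1 hour 48 minutes leg 3 → 09:11 UTC.
Caracas is UTC−4:00, so local arrival = 09:11 − 4:00 = 05:11 on Nov 10.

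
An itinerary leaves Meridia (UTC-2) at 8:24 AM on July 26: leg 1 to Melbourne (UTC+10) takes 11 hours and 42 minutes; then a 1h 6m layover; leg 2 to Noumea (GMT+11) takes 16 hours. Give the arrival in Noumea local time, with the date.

Convert departure to UTC: 8:24 AM + 2:00 = 10:24 AM UTC on Jul 26.
Add 11 hours 42 minutes leg 1 → 10:06 PM UTC.
Add 1 hour and 6 minutes layover in Melbourne → 11:12 PM UTC.
Add 16 hours leg 2 → 3:12 PM UTC (Jul 27).
Noumea is UTC+11:00, so local arrival = 3:12 PM + 11:00 = 2:12 AM on Jul 28.

2:12 AM on Jul 28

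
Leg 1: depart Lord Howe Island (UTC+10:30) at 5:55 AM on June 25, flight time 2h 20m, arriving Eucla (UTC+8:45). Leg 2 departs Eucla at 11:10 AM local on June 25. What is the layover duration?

4 hours 40 minutes

Convert departure to UTC: 5:55 AM − 10:30 = 7:25 PM UTC on Jun 24.
Add 2 hours 20 minutes flight time → 9:45 PM UTC.
Eucla is UTC+8:45, so local arrival = 9:45 PM + 8:45 = 6:30 AM on Jun 25.
Layover = 11:10 AM − 6:30 AM = 4 hours 40 minutes.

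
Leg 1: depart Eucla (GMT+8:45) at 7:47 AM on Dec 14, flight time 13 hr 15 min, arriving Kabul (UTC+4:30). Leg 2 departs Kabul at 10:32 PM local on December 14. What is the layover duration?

5 hours 45 minutes

Convert departure to UTC: 7:47 AM − 8:45 = 11:02 PM UTC on Dec 13.
Add 13 hours and 15 minutes flight time → 12:17 PM UTC (Dec 14).
Kabul is UTC+4:30, so local arrival = 12:17 PM + 4:30 = 4:47 PM on Dec 14.
Layover = 10:32 PM − 4:47 PM = 5 hours 45 minutes.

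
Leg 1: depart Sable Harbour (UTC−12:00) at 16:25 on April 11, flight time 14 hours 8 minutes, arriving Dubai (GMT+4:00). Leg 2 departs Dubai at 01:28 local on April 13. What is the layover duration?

2 hours 55 minutes

Convert departure to UTC: 16:25 + 12:00 = 04:25 UTC on Apr 12.
Add 14 hours and 8 minutes flight time → 18:33 UTC.
Dubai is UTC+4:00, so local arrival = 18:33 + 4:00 = 22:33 on Apr 12.
Layover = 01:28 − 22:33 (+1 day) = 2 hours 55 minutes.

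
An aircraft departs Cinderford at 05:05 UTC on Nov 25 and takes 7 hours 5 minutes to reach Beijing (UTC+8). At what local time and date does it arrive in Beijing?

Departure is given in UTC: 05:05 on Nov 25.
Add 7 hours 5 minutes → 12:10 UTC.
Beijing is UTC+8:00: 12:10 + 8:00 = 20:10 on Nov 25.

20:10 on November 25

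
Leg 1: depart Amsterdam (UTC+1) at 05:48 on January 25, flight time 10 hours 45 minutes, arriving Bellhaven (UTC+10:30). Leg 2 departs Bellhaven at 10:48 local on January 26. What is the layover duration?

8 hours 45 minutes

Convert departure to UTC: 05:48 − 1:00 = 04:48 UTC on Jan 25.
Add 10 hours and 45 minutes flight time → 15:33 UTC.
Bellhaven is UTC+10:30, so local arrival = 15:33 + 10:30 = 02:03 on Jan 26.
Layover = 10:48 − 02:03 = 8 hours 45 minutes.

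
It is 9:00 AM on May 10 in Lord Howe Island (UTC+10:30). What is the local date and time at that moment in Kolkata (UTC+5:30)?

4:00 AM on May 10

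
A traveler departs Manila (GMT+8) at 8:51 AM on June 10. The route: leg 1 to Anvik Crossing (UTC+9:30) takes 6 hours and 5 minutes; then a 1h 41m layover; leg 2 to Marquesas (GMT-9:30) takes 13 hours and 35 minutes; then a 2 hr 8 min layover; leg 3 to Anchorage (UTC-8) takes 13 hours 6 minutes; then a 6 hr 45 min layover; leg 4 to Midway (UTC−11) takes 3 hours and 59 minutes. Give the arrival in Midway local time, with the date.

1:10 PM on June 11

Convert departure to UTC: 8:51 AM − 8:00 = 12:51 AM UTC on Jun 10.
Add 6 hours and 5 minutes leg 1 → 6:56 AM UTC.
Add 1 hour and 41 minutes layover in Anvik Crossing → 8:37 AM UTC.
Add 13 hours and 35 minutes leg 2 → 10:12 PM UTC.
Add 2 hours and 8 minutes layover in Marquesas → 12:20 AM UTC (Jun 11).
Add 13 hours and 6 minutes leg 3 → 1:26 PM UTC.
Add 6 hours 45 minutes layover in Anchorage → 8:11 PM UTC.
Add 3 hours and 59 minutes leg 4 → 12:10 AM UTC (Jun 12).
Midway is UTC−11:00, so local arrival = 12:10 AM − 11:00 = 1:10 PM on Jun 11.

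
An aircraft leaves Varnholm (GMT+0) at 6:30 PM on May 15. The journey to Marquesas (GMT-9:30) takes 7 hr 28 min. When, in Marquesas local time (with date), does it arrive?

Varnholm is at UTC+0, so departure is already 6:30 PM UTC on May 15.
Add 7 hours 28 minutes travel time → 1:58 AM UTC (May 16).
Marquesas is UTC−9:30, so local arrival = 1:58 AM − 9:30 = 4:28 PM on May 15.

4:28 PM on May 15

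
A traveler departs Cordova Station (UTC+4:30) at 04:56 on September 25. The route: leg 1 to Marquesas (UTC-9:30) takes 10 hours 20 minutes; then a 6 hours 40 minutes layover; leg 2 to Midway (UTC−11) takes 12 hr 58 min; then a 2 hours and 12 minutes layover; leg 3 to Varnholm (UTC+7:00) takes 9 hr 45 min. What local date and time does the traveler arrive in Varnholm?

01:21 on September 27

Convert departure to UTC: 04:56 − 4:30 = 00:26 UTC on Sep 25.
Add 10 hours and 20 minutes leg 1 → 10:46 UTC.
Add 6 hours 40 minutes layover in Marquesas → 17:26 UTC.
Add 12 hours 58 minutes leg 2 → 06:24 UTC (Sep 26).
Add 2 hours 12 minutes layover in Midway → 08:36 UTC.
Add 9 hours 45 minutes leg 3 → 18:21 UTC.
Varnholm is UTC+7:00, so local arrival = 18:21 + 7:00 = 01:21 on Sep 27.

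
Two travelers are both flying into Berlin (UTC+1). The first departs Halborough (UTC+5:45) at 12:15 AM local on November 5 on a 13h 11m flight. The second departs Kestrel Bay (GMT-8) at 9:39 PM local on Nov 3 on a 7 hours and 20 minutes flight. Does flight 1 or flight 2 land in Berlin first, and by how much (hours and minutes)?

the second, by 18 hours 42 minutes

Flight 1 in UTC: 12:15 AM − 5:45 = 6:30 PM on Nov 4.
+13 hours 11 minutes → arrive 7:41 AM UTC on Nov 5.
Flight 2 in UTC: 9:39 PM + 8:00 = 5:39 AM on Nov 4.
+7 hours and 20 minutes → arrive 12:59 PM UTC on Nov 4.
Flight 2 lands earlier by 18 hours 42 minutes.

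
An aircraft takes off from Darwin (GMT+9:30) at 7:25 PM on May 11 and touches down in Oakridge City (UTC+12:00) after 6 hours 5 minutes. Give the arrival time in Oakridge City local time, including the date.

4:00 AM on May 12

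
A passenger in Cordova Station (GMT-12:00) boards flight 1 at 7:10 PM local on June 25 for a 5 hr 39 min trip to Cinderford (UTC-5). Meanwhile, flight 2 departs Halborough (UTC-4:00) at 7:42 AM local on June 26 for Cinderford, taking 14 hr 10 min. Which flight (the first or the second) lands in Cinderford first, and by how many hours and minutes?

the first, by 13 hours 3 minutes

Flight 1 in UTC: 7:10 PM + 12:00 = 7:10 AM on Jun 26.
+5 hours 39 minutes → arrive 12:49 PM UTC on Jun 26.
Flight 2 in UTC: 7:42 AM + 4:00 = 11:42 AM on Jun 26.
+14 hours 10 minutes → arrive 1:52 AM UTC on Jun 27.
Flight 1 lands earlier by 13 hours 3 minutes.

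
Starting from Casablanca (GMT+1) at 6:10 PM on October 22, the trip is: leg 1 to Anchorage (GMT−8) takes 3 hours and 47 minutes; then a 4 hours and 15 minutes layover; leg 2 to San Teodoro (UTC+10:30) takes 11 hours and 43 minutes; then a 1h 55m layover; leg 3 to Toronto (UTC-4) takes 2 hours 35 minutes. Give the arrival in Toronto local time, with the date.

1:25 PM on October 23

Convert departure to UTC: 6:10 PM − 1:00 = 5:10 PM UTC on Oct 22.
Add 3 hours 47 minutes leg 1 → 8:57 PM UTC.
Add 4 hours and 15 minutes layover in Anchorage → 1:12 AM UTC (Oct 23).
Add 11 hours and 43 minutes leg 2 → 12:55 PM UTC.
Add 1 hour and 55 minutes layover in San Teodoro → 2:50 PM UTC.
Add 2 hours and 35 minutes leg 3 → 5:25 PM UTC.
Toronto is UTC−4:00, so local arrival = 5:25 PM − 4:00 = 1:25 PM on Oct 23.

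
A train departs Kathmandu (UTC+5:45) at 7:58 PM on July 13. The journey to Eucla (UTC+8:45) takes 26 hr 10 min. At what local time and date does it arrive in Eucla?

Convert departure to UTC: 7:58 PM − 5:45 = 2:13 PM UTC on Jul 13.
Add 26 hours and 10 minutes travel time → 4:23 PM UTC (Jul 14).
Eucla is UTC+8:45, so local arrival = 4:23 PM + 8:45 = 1:08 AM on Jul 15.

1:08 AM on July 15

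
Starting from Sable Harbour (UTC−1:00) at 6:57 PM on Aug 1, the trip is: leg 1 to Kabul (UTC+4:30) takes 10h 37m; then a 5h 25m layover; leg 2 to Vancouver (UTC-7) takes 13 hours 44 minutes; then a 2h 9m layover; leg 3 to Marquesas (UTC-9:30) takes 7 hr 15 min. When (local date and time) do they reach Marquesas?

1:37 AM on Aug 3

Convert departure to UTC: 6:57 PM + 1:00 = 7:57 PM UTC on Aug 1.
Add 10 hours and 37 minutes leg 1 → 6:34 AM UTC (Aug 2).
Add 5 hours and 25 minutes layover in Kabul → 11:59 AM UTC.
Add 13 hours 44 minutes leg 2 → 1:43 AM UTC (Aug 3).
Add 2 hours and 9 minutes layover in Vancouver → 3:52 AM UTC.
Add 7 hours and 15 minutes leg 3 → 11:07 AM UTC.
Marquesas is UTC−9:30, so local arrival = 11:07 AM − 9:30 = 1:37 AM on Aug 3.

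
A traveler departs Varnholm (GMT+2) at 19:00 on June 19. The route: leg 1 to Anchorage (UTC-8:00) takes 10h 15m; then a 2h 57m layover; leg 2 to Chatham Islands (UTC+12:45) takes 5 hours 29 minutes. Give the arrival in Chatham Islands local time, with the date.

00:26 on June 21

Convert departure to UTC: 19:00 − 2:00 = 17:00 UTC on Jun 19.
Add 10 hours and 15 minutes leg 1 → 03:15 UTC (Jun 20).
Add 2 hours 57 minutes layover in Anchorage → 06:12 UTC.
Add 5 hours 29 minutes leg 2 → 11:41 UTC.
Chatham Islands is UTC+12:45, so local arrival = 11:41 + 12:45 = 00:26 on Jun 21.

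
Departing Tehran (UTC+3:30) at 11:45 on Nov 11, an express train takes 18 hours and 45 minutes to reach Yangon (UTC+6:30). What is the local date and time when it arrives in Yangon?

Yangon is 3:00 ahead of Tehran.
After 18 hours 45 minutes it is 06:30 (Nov 12) in Tehran.
Shift by the zone difference: 06:30 + 3:00 = 09:30 on Nov 12 in Yangon.

09:30 on Nov 12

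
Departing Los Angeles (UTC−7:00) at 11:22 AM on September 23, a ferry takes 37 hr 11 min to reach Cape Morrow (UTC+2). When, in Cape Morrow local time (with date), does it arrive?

Convert departure to UTC: 11:22 AM + 7:00 = 6:22 PM UTC on Sep 23.
Add 37 hours and 11 minutes travel time → 7:33 AM UTC (Sep 25).
Cape Morrow is UTC+2:00, so local arrival = 7:33 AM + 2:00 = 9:33 AM on Sep 25.

9:33 AM on Sep 25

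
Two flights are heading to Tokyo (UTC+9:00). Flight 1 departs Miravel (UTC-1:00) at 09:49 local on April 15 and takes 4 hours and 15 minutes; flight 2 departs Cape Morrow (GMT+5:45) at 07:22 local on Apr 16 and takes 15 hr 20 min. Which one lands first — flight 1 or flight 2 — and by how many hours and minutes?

Flight 1 in UTC: 09:49 + 1:00 = 10:49 on Apr 15.
+4 hours and 15 minutes → arrive 15:04 UTC on Apr 15.
Flight 2 in UTC: 07:22 − 5:45 = 01:37 on Apr 16.
+15 hours 20 minutes → arrive 16:57 UTC on Apr 16.
Flight 1 lands earlier by 25 hours 53 minutes.

the first, by 25 hours 53 minutes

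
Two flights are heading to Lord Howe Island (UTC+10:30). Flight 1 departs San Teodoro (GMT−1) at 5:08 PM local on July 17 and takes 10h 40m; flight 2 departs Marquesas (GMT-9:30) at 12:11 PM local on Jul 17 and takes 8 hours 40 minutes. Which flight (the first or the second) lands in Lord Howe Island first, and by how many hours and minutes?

the first, by 1 hour 33 minutes

Flight 1 in UTC: 5:08 PM + 1:00 = 6:08 PM on Jul 17.
+10 hours 40 minutes → arrive 4:48 AM UTC on Jul 18.
Flight 2 in UTC: 12:11 PM + 9:30 = 9:41 PM on Jul 17.
+8 hours and 40 minutes → arrive 6:21 AM UTC on Jul 18.
Flight 1 lands earlier by 1 hour 33 minutes.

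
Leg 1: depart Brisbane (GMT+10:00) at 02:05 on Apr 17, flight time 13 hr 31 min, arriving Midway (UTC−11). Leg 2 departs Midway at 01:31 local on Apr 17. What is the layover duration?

Convert departure to UTC: 02:05 − 10:00 = 16:05 UTC on Apr 16.
Add 13 hours and 31 minutes flight time → 05:36 UTC (Apr 17).
Midway is UTC−11:00, so local arrival = 05:36 − 11:00 = 18:36 on Apr 16.
Layover = 01:31 − 18:36 (+1 day) = 6 hours 55 minutes.

6 hours 55 minutes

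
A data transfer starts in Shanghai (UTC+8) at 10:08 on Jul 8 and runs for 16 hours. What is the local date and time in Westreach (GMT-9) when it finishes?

09:08 on July 8

Convert start to UTC: 10:08 − 8:00 = 02:08 UTC on Jul 8.
Add 16 hours duration → 18:08 UTC.
Westreach is UTC−9:00, so local end time = 18:08 − 9:00 = 09:08 on Jul 8.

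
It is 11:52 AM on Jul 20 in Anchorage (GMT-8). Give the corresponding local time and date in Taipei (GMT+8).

Taipei is 16:00 ahead of Anchorage.
Shift by the zone difference: 11:52 AM + 16:00 = 3:52 AM on Jul 21 in Taipei.

3:52 AM on July 21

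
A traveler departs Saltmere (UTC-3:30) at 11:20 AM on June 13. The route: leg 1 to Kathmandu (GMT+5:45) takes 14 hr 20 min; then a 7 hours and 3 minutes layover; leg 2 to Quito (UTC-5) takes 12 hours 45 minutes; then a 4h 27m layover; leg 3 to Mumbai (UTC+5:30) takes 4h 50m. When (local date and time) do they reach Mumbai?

Convert departure to UTC: 11:20 AM + 3:30 = 2:50 PM UTC on Jun 13.
Add 14 hours and 20 minutes leg 1 → 5:10 AM UTC (Jun 14).
Add 7 hours 3 minutes layover in Kathmandu → 12:13 PM UTC.
Add 12 hours and 45 minutes leg 2 → 12:58 AM UTC (Jun 15).
Add 4 hours and 27 minutes layover in Quito → 5:25 AM UTC.
Add 4 hours 50 minutes leg 3 → 10:15 AM UTC.
Mumbai is UTC+5:30, so local arrival = 10:15 AM + 5:30 = 3:45 PM on Jun 15.

3:45 PM on June 15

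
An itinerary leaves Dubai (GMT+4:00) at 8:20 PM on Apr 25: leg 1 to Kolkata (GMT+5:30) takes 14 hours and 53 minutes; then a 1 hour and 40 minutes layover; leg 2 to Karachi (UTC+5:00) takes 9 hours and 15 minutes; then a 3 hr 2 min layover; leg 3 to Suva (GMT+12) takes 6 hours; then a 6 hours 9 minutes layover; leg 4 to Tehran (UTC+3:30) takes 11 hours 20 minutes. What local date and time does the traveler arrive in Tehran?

Convert departure to UTC: 8:20 PM − 4:00 = 4:20 PM UTC on Apr 25.
Add 14 hours 53 minutes leg 1 → 7:13 AM UTC (Apr 26).
Add 1 hour and 40 minutes layover in Kolkata → 8:53 AM UTC.
Add 9 hours 15 minutes leg 2 → 6:08 PM UTC.
Add 3 hours 2 minutes layover in Karachi → 9:10 PM UTC.
Add 6 hours leg 3 → 3:10 AM UTC (Apr 27).
Add 6 hours and 9 minutes layover in Suva → 9:19 AM UTC.
Add 11 hours 20 minutes leg 4 → 8:39 PM UTC.
Tehran is UTC+3:30, so local arrival = 8:39 PM + 3:30 = 12:09 AM on Apr 28.

12:09 AM on April 28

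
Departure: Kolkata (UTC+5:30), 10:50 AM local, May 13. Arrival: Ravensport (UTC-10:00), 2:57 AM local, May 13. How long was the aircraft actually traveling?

Departure in UTC: 10:50 AM − 5:30 = 5:20 AM on May 13.
Arrival in UTC: 2:57 AM + 10:00 = 12:57 PM on May 13.
Elapsed = 12:57 PM − 5:20 AM = 7 hours 37 minutes.

7 hours 37 minutes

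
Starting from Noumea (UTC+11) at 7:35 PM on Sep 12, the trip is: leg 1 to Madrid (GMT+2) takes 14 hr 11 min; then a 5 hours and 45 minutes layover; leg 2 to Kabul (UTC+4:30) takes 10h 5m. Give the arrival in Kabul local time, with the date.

Convert departure to UTC: 7:35 PM − 11:00 = 8:35 AM UTC on Sep 12.
Add 14 hours and 11 minutes leg 1 → 10:46 PM UTC.
Add 5 hours and 45 minutes layover in Madrid → 4:31 AM UTC (Sep 13).
Add 10 hours 5 minutes leg 2 → 2:36 PM UTC.
Kabul is UTC+4:30, so local arrival = 2:36 PM + 4:30 = 7:06 PM on Sep 13.

7:06 PM on September 13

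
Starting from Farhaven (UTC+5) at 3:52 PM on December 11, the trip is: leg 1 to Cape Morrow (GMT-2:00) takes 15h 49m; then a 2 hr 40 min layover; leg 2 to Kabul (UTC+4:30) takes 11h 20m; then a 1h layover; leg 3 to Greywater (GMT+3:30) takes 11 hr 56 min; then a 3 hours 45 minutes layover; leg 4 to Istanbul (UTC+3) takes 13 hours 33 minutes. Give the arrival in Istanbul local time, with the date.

Convert departure to UTC: 3:52 PM − 5:00 = 10:52 AM UTC on Dec 11.
Add 15 hours 49 minutes leg 1 → 2:41 AM UTC (Dec 12).
Add 2 hours 40 minutes layover in Cape Morrow → 5:21 AM UTC.
Add 11 hours 20 minutes leg 2 → 4:41 PM UTC.
Add 1 hour layover in Kabul → 5:41 PM UTC.
Add 11 hours and 56 minutes leg 3 → 5:37 AM UTC (Dec 13).
Add 3 hours 45 minutes layover in Greywater → 9:22 AM UTC.
Add 13 hours and 33 minutes leg 4 → 10:55 PM UTC.
Istanbul is UTC+3:00, so local arrival = 10:55 PM + 3:00 = 1:55 AM on Dec 14.

1:55 AM on Dec 14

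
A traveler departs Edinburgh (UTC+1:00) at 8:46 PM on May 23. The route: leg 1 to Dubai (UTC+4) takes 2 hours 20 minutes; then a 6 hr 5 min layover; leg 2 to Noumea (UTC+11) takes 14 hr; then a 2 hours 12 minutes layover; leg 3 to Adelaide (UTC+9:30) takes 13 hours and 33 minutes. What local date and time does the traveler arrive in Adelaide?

7:26 PM on May 25

Convert departure to UTC: 8:46 PM − 1:00 = 7:46 PM UTC on May 23.
Add 2 hours 20 minutes leg 1 → 10:06 PM UTC.
Add 6 hours 5 minutes layover in Dubai → 4:11 AM UTC (May 24).
Add 14 hours leg 2 → 6:11 PM UTC.
Add 2 hours and 12 minutes layover in Noumea → 8:23 PM UTC.
Add 13 hours and 33 minutes leg 3 → 9:56 AM UTC (May 25).
Adelaide is UTC+9:30, so local arrival = 9:56 AM + 9:30 = 7:26 PM on May 25.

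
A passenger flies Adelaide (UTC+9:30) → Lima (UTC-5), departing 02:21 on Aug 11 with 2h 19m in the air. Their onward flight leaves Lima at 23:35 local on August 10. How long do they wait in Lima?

9 hours 25 minutes

Convert departure to UTC: 02:21 − 9:30 = 16:51 UTC on Aug 10.
Add 2 hours and 19 minutes flight time → 19:10 UTC.
Lima is UTC−5:00, so local arrival = 19:10 − 5:00 = 14:10 on Aug 10.
Layover = 23:35 − 14:10 = 9 hours 25 minutes.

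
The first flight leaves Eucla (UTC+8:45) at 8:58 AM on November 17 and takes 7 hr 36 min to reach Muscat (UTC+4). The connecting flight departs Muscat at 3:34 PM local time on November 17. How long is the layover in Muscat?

Convert departure to UTC: 8:58 AM − 8:45 = 12:13 AM UTC on Nov 17.
Add 7 hours and 36 minutes flight time → 7:49 AM UTC.
Muscat is UTC+4:00, so local arrival = 7:49 AM + 4:00 = 11:49 AM on Nov 17.
Layover = 3:34 PM − 11:49 AM = 3 hours 45 minutes.

3 hours 45 minutes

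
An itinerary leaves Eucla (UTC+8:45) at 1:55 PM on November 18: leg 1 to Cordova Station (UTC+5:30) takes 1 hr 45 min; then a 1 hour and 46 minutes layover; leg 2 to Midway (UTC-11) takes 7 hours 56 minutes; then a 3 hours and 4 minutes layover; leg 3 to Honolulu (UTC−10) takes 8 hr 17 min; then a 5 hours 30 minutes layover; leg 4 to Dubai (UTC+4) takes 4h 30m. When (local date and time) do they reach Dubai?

5:58 PM on November 19

Convert departure to UTC: 1:55 PM − 8:45 = 5:10 AM UTC on Nov 18.
Add 1 hour and 45 minutes leg 1 → 6:55 AM UTC.
Add 1 hour and 46 minutes layover in Cordova Station → 8:41 AM UTC.
Add 7 hours 56 minutes leg 2 → 4:37 PM UTC.
Add 3 hours and 4 minutes layover in Midway → 7:41 PM UTC.
Add 8 hours 17 minutes leg 3 → 3:58 AM UTC (Nov 19).
Add 5 hours 30 minutes layover in Honolulu → 9:28 AM UTC.
Add 4 hours and 30 minutes leg 4 → 1:58 PM UTC.
Dubai is UTC+4:00, so local arrival = 1:58 PM + 4:00 = 5:58 PM on Nov 19.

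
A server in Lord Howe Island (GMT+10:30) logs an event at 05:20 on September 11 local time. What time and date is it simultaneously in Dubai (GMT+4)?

In UTC: 05:20 − 10:30 = 18:50 on Sep 10.
Dubai is UTC+4:00: 18:50 + 4:00 = 22:50 on Sep 10.

22:50 on September 10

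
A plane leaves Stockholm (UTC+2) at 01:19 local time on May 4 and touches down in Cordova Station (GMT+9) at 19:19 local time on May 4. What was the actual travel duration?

11 hours

Cordova Station is 7:00 ahead of Stockholm.
Clock-face elapsed time (ignoring zones) is 18 hours.
Actual elapsed = 18 hours − 7:00 = 11 hours.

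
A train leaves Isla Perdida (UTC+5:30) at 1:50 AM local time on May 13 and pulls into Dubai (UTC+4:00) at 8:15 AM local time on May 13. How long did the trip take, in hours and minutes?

Departure in UTC: 1:50 AM − 5:30 = 8:20 PM on May 12.
Arrival in UTC: 8:15 AM − 4:00 = 4:15 AM on May 13.
Elapsed = 4:15 AM − 8:20 PM (+1 day) = 7 hours 55 minutes.

7 hours 55 minutes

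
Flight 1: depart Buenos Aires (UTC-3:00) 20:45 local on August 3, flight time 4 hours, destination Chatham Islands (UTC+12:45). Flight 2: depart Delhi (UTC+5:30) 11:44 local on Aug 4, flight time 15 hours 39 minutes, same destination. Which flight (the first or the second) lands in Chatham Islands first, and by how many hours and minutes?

Flight 1 in UTC: 20:45 + 3:00 = 23:45 on Aug 3.
+4 hours → arrive 03:45 UTC on Aug 4.
Flight 2 in UTC: 11:44 − 5:30 = 06:14 on Aug 4.
+15 hours and 39 minutes → arrive 21:53 UTC on Aug 4.
Flight 1 lands earlier by 18 hours 8 minutes.

the first, by 18 hours 8 minutes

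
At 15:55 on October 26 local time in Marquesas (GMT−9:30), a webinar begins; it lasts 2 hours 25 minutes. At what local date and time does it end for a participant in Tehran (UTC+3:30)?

Convert start to UTC: 15:55 + 9:30 = 01:25 UTC on Oct 27.
Add 2 hours 25 minutes duration → 03:50 UTC.
Tehran is UTC+3:30, so local end time = 03:50 + 3:30 = 07:20 on Oct 27.

07:20 on Oct 27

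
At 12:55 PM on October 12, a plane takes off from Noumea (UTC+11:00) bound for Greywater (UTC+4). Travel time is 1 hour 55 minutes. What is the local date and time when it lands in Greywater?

7:50 AM on Oct 12

Greywater is 7:00 behind Noumea.
After 1 hour and 55 minutes it is 2:50 PM in Noumea.
Shift by the zone difference: 2:50 PM − 7:00 = 7:50 AM on Oct 12 in Greywater.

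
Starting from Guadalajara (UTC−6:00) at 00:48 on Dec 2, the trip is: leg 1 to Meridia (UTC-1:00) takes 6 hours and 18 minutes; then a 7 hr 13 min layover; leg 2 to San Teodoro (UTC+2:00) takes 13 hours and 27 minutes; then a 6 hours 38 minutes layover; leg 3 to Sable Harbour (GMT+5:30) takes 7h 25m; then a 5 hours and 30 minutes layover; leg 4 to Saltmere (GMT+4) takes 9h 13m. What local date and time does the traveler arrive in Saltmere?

18:32 on Dec 4

Convert departure to UTC: 00:48 + 6:00 = 06:48 UTC on Dec 2.
Add 6 hours 18 minutes leg 1 → 13:06 UTC.
Add 7 hours 13 minutes layover in Meridia → 20:19 UTC.
Add 13 hours 27 minutes leg 2 → 09:46 UTC (Dec 3).
Add 6 hours 38 minutes layover in San Teodoro → 16:24 UTC.
Add 7 hours and 25 minutes leg 3 → 23:49 UTC.
Add 5 hours and 30 minutes layover in Sable Harbour → 05:19 UTC (Dec 4).
Add 9 hours and 13 minutes leg 4 → 14:32 UTC.
Saltmere is UTC+4:00, so local arrival = 14:32 + 4:00 = 18:32 on Dec 4.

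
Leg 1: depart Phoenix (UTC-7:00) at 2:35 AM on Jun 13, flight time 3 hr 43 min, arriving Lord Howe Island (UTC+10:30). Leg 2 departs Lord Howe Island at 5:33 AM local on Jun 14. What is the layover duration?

Convert departure to UTC: 2:35 AM + 7:00 = 9:35 AM UTC on Jun 13.
Add 3 hours 43 minutes flight time → 1:18 PM UTC.
Lord Howe Island is UTC+10:30, so local arrival = 1:18 PM + 10:30 = 11:48 PM on Jun 13.
Layover = 5:33 AM − 11:48 PM (+1 day) = 5 hours 45 minutes.

5 hours 45 minutes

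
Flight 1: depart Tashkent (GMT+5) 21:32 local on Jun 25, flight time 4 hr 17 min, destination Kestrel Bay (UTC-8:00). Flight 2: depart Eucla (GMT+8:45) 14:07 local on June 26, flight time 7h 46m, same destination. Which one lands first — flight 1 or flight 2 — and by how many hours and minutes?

Flight 1 in UTC: 21:32 − 5:00 = 16:32 on Jun 25.
+4 hours 17 minutes → arrive 20:49 UTC on Jun 25.
Flight 2 in UTC: 14:07 − 8:45 = 05:22 on Jun 26.
+7 hours and 46 minutes → arrive 13:08 UTC on Jun 26.
Flight 1 lands earlier by 16 hours 19 minutes.

the first, by 16 hours 19 minutes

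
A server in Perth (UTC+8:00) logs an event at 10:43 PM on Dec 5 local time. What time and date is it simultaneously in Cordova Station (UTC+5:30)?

Cordova Station is 2:30 behind Perth.
Shift by the zone difference: 10:43 PM − 2:30 = 8:13 PM on Dec 5 in Cordova Station.

8:13 PM on Dec 5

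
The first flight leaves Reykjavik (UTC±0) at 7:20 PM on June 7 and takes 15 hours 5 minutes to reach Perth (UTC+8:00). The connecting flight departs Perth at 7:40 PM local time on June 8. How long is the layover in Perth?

1 hour 15 minutes

Reykjavik is at UTC+0, so departure is already 7:20 PM UTC on Jun 7.
Add 15 hours 5 minutes flight time → 10:25 AM UTC (Jun 8).
Perth is UTC+8:00, so local arrival = 10:25 AM + 8:00 = 6:25 PM on Jun 8.
Layover = 7:40 PM − 6:25 PM = 1 hour 15 minutes.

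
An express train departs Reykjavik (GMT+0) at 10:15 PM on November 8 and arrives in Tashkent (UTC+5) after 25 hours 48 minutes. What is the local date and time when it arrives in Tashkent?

5:03 AM on November 10

Tashkent is 5:00 ahead of Reykjavik.
After 25 hours and 48 minutes it is 12:03 AM (Nov 10) in Reykjavik.
Shift by the zone difference: 12:03 AM + 5:00 = 5:03 AM on Nov 10 in Tashkent.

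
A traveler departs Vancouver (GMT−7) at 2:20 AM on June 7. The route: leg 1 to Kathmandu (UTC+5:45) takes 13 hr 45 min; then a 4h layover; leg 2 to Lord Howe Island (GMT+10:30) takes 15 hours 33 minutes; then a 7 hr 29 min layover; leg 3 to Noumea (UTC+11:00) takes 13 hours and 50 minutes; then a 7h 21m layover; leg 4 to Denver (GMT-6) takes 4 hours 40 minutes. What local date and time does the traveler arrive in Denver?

9:58 PM on June 9

Convert departure to UTC: 2:20 AM + 7:00 = 9:20 AM UTC on Jun 7.
Add 13 hours and 45 minutes leg 1 → 11:05 PM UTC.
Add 4 hours layover in Kathmandu → 3:05 AM UTC (Jun 8).
Add 15 hours 33 minutes leg 2 → 6:38 PM UTC.
Add 7 hours 29 minutes layover in Lord Howe Island → 2:07 AM UTC (Jun 9).
Add 13 hours 50 minutes leg 3 → 3:57 PM UTC.
Add 7 hours 21 minutes layover in Noumea → 11:18 PM UTC.
Add 4 hours 40 minutes leg 4 → 3:58 AM UTC (Jun 10).
Denver is UTC−6:00, so local arrival = 3:58 AM − 6:00 = 9:58 PM on Jun 9.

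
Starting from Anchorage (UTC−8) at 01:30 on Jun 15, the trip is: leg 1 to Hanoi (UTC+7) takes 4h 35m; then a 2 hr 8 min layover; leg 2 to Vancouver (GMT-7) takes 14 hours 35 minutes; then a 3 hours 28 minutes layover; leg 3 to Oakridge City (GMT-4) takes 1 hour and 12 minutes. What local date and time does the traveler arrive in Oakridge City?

07:28 on June 16

Convert departure to UTC: 01:30 + 8:00 = 09:30 UTC on Jun 15.
Add 4 hours 35 minutes leg 1 → 14:05 UTC.
Add 2 hours and 8 minutes layover in Hanoi → 16:13 UTC.
Add 14 hours and 35 minutes leg 2 → 06:48 UTC (Jun 16).
Add 3 hours and 28 minutes layover in Vancouver → 10:16 UTC.
Add 1 hour and 12 minutes leg 3 → 11:28 UTC.
Oakridge City is UTC−4:00, so local arrival = 11:28 − 4:00 = 07:28 on Jun 16.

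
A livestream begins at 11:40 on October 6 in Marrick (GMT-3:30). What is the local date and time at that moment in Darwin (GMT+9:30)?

00:40 on October 7

Darwin is 13:00 ahead of Marrick.
Shift by the zone difference: 11:40 + 13:00 = 00:40 on Oct 7 in Darwin.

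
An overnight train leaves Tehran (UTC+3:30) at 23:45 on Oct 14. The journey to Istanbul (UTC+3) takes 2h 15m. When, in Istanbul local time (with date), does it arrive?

01:30 on October 15

Convert departure to UTC: 23:45 − 3:30 = 20:15 UTC on Oct 14.
Add 2 hours 15 minutes travel time → 22:30 UTC.
Istanbul is UTC+3:00, so local arrival = 22:30 + 3:00 = 01:30 on Oct 15.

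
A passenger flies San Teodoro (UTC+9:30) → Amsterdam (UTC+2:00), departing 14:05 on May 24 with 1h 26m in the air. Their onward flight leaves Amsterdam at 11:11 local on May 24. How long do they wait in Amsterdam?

Convert departure to UTC: 14:05 − 9:30 = 04:35 UTC on May 24.
Add 1 hour 26 minutes flight time → 06:01 UTC.
Amsterdam is UTC+2:00, so local arrival = 06:01 + 2:00 = 08:01 on May 24.
Layover = 11:11 − 08:01 = 3 hours 10 minutes.

3 hours 10 minutes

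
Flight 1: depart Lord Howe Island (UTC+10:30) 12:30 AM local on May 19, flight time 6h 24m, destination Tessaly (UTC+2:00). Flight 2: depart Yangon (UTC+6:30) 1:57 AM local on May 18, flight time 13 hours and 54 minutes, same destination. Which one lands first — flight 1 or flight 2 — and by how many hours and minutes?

the second, by 11 hours 3 minutes

Flight 1 in UTC: 12:30 AM − 10:30 = 2:00 PM on May 18.
+6 hours and 24 minutes → arrive 8:24 PM UTC on May 18.
Flight 2 in UTC: 1:57 AM − 6:30 = 7:27 PM on May 17.
+13 hours 54 minutes → arrive 9:21 AM UTC on May 18.
Flight 2 lands earlier by 11 hours 3 minutes.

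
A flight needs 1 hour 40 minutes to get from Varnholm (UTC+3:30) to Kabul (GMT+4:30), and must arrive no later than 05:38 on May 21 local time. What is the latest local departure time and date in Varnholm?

02:58 on May 21

Target arrival in UTC: 05:38 − 4:30 = 01:08 on May 21.
Subtract 1 hour and 40 minutes → departure 23:28 UTC on May 20.
Varnholm is UTC+3:30: 23:28 + 3:30 = 02:58 on May 21.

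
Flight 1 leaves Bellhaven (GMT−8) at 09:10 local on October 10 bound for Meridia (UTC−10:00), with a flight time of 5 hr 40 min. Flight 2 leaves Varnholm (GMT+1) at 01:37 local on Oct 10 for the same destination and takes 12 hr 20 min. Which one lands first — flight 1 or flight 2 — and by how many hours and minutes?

Flight 1 in UTC: 09:10 + 8:00 = 17:10 on Oct 10.
+5 hours 40 minutes → arrive 22:50 UTC on Oct 10.
Flight 2 in UTC: 01:37 − 1:00 = 00:37 on Oct 10.
+12 hours 20 minutes → arrive 12:57 UTC on Oct 10.
Flight 2 lands earlier by 9 hours 53 minutes.

the second, by 9 hours 53 minutes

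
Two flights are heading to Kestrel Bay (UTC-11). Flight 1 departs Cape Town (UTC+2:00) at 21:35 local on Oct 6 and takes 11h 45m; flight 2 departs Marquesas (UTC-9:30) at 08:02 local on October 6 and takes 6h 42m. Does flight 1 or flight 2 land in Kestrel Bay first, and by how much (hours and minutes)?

the second, by 7 hours 6 minutes

Flight 1 in UTC: 21:35 − 2:00 = 19:35 on Oct 6.
+11 hours and 45 minutes → arrive 07:20 UTC on Oct 7.
Flight 2 in UTC: 08:02 + 9:30 = 17:32 on Oct 6.
+6 hours 42 minutes → arrive 00:14 UTC on Oct 7.
Flight 2 lands earlier by 7 hours 6 minutes.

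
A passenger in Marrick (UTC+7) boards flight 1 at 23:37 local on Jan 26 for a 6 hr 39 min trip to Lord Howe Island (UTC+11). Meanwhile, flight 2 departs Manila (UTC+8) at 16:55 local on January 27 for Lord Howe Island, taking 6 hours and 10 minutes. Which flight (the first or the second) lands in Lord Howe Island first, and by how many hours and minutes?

Flight 1 in UTC: 23:37 − 7:00 = 16:37 on Jan 26.
+6 hours 39 minutes → arrive 23:16 UTC on Jan 26.
Flight 2 in UTC: 16:55 − 8:00 = 08:55 on Jan 27.
+6 hours and 10 minutes → arrive 15:05 UTC on Jan 27.
Flight 1 lands earlier by 15 hours 49 minutes.

the first, by 15 hours 49 minutes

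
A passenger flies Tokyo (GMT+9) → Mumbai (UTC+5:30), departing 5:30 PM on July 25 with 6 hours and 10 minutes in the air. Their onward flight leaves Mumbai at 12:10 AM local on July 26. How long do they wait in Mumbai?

4 hours

Convert departure to UTC: 5:30 PM − 9:00 = 8:30 AM UTC on Jul 25.
Add 6 hours 10 minutes flight time → 2:40 PM UTC.
Mumbai is UTC+5:30, so local arrival = 2:40 PM + 5:30 = 8:10 PM on Jul 25.
Layover = 12:10 AM − 8:10 PM (+1 day) = 4 hours.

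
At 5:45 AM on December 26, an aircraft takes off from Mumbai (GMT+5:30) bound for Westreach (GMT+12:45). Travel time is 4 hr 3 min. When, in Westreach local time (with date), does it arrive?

Convert departure to UTC: 5:45 AM − 5:30 = 12:15 AM UTC on Dec 26.
Add 4 hours 3 minutes travel time → 4:18 AM UTC.
Westreach is UTC+12:45, so local arrival = 4:18 AM + 12:45 = 5:03 PM on Dec 26.

5:03 PM on December 26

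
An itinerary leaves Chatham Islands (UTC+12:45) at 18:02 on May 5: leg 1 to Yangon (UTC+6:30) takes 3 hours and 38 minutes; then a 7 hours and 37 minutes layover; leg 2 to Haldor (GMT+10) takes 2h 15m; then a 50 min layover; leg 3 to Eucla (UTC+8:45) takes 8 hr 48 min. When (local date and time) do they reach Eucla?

13:10 on May 6

Convert departure to UTC: 18:02 − 12:45 = 05:17 UTC on May 5.
Add 3 hours 38 minutes leg 1 → 08:55 UTC.
Add 7 hours 37 minutes layover in Yangon → 16:32 UTC.
Add 2 hours 15 minutes leg 2 → 18:47 UTC.
Add 50 minutes layover in Haldor → 19:37 UTC.
Add 8 hours 48 minutes leg 3 → 04:25 UTC (May 6).
Eucla is UTC+8:45, so local arrival = 04:25 + 8:45 = 13:10 on May 6.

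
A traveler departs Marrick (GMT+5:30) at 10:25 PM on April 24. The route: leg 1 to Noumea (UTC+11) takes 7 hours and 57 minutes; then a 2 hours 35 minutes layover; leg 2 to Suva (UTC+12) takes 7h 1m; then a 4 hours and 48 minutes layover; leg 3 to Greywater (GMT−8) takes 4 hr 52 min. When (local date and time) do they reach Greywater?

12:08 PM on April 25

Convert departure to UTC: 10:25 PM − 5:30 = 4:55 PM UTC on Apr 24.
Add 7 hours and 57 minutes leg 1 → 12:52 AM UTC (Apr 25).
Add 2 hours and 35 minutes layover in Noumea → 3:27 AM UTC.
Add 7 hours and 1 minute leg 2 → 10:28 AM UTC.
Add 4 hours and 48 minutes layover in Suva → 3:16 PM UTC.
Add 4 hours and 52 minutes leg 3 → 8:08 PM UTC.
Greywater is UTC−8:00, so local arrival = 8:08 PM − 8:00 = 12:08 PM on Apr 25.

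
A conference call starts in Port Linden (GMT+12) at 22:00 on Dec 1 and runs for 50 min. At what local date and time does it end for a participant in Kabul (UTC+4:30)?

Convert start to UTC: 22:00 − 12:00 = 10:00 UTC on Dec 1.
Add 50 minutes duration → 10:50 UTC.
Kabul is UTC+4:30, so local end time = 10:50 + 4:30 = 15:20 on Dec 1.

15:20 on December 1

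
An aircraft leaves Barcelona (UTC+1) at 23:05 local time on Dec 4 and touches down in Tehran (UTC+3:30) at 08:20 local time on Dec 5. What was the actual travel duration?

6 hours 45 minutes

Departure in UTC: 23:05 − 1:00 = 22:05 on Dec 4.
Arrival in UTC: 08:20 − 3:30 = 04:50 on Dec 5.
Elapsed = 04:50 − 22:05 (+1 day) = 6 hours 45 minutes.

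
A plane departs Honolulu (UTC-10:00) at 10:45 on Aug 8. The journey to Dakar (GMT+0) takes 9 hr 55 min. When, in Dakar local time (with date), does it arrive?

06:40 on Aug 9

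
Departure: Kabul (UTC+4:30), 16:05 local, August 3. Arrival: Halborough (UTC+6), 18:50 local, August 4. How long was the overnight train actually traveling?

Halborough is 1:30 ahead of Kabul.
Clock-face elapsed time (ignoring zones) is 26 hours 45 minutes.
Actual elapsed = 26 hours 45 minutes − 1:30 = 25 hours 15 minutes.

25 hours 15 minutes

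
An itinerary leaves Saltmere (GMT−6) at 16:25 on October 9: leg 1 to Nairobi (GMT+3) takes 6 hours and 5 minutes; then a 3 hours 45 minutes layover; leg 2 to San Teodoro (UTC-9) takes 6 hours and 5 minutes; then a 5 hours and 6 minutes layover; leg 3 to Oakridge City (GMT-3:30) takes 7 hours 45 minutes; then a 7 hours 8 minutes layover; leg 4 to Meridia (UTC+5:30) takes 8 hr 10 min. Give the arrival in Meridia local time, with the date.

23:59 on October 11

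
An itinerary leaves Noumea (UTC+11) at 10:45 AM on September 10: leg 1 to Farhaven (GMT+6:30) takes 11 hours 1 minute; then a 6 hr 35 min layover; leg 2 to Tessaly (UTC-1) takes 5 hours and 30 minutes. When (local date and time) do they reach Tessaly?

9:51 PM on September 10

Convert departure to UTC: 10:45 AM − 11:00 = 11:45 PM UTC on Sep 9.
Add 11 hours and 1 minute leg 1 → 10:46 AM UTC (Sep 10).
Add 6 hours and 35 minutes layover in Farhaven → 5:21 PM UTC.
Add 5 hours and 30 minutes leg 2 → 10:51 PM UTC.
Tessaly is UTC−1:00, so local arrival = 10:51 PM − 1:00 = 9:51 PM on Sep 10.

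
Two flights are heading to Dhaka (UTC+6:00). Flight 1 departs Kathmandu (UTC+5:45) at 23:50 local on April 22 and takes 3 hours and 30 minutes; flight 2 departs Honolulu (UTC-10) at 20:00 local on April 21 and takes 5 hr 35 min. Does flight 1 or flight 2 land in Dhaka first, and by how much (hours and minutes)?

Flight 1 in UTC: 23:50 − 5:45 = 18:05 on Apr 22.
+3 hours 30 minutes → arrive 21:35 UTC on Apr 22.
Flight 2 in UTC: 20:00 + 10:00 = 06:00 on Apr 22.
+5 hours 35 minutes → arrive 11:35 UTC on Apr 22.
Flight 2 lands earlier by 10 hours.

the second, by 10 hours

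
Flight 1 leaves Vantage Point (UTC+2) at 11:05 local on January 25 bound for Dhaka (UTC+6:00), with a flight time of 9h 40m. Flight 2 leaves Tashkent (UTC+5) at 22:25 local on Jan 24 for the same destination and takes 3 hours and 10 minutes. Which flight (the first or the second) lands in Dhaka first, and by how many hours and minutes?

Flight 1 in UTC: 11:05 − 2:00 = 09:05 on Jan 25.
+9 hours and 40 minutes → arrive 18:45 UTC on Jan 25.
Flight 2 in UTC: 22:25 − 5:00 = 17:25 on Jan 24.
+3 hours and 10 minutes → arrive 20:35 UTC on Jan 24.
Flight 2 lands earlier by 22 hours 10 minutes.

the second, by 22 hours 10 minutes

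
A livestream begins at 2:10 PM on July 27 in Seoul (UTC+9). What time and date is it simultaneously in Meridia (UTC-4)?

In UTC: 2:10 PM − 9:00 = 5:10 AM on Jul 27.
Meridia is UTC−4:00: 5:10 AM − 4:00 = 1:10 AM on Jul 27.

1:10 AM on July 27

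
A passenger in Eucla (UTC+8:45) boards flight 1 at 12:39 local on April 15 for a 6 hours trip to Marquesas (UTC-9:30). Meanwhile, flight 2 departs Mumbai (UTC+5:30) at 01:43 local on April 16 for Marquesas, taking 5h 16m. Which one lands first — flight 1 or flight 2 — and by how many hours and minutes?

the first, by 15 hours 35 minutes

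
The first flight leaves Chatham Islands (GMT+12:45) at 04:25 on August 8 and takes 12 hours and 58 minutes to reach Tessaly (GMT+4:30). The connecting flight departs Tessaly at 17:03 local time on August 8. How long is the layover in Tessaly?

7 hours 55 minutes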